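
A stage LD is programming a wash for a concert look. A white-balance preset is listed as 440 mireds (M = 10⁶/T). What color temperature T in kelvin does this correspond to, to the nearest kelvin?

2273 K

T = 10⁶ / 440 = 2272.73 K → 2273 K.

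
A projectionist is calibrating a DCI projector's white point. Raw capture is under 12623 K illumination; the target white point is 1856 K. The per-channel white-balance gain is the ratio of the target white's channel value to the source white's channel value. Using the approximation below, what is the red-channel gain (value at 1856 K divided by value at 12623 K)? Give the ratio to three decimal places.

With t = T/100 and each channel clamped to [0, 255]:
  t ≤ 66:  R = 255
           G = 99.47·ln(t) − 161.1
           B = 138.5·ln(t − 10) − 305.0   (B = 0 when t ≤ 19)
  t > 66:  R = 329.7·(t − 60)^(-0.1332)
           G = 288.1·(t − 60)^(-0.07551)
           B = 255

At 12623 K (t = 126.23):
  R = 329.7·(126.23 − 60)^(-0.1332) = 329.7·66.23^(-0.1332) = 329.7·0.57205 = 188.606.
At 1856 K (t = 18.56):
  R = 255 by definition for t ≤ 66.
Gain = 255.000 / 188.606 = 1.3520 → 1.352.

1.352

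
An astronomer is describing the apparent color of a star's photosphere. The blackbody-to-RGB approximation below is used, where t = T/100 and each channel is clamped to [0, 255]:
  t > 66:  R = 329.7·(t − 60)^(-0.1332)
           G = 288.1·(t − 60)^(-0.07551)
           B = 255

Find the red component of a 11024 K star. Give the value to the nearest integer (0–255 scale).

t = 11024/100 = 110.24; the t > 66 branch applies.
R = 329.7·(110.24 − 60)^(-0.1332) = 329.7·50.24^(-0.1332) = 329.7·0.59350 = 195.677.
Rounded: 196.

196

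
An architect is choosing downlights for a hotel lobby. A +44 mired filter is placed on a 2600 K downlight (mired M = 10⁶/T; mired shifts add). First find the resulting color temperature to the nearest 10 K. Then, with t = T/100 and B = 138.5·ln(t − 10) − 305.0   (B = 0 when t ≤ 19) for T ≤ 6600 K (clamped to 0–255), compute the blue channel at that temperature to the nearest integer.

M_in = 10⁶/2600 = 384.62; M_out = 384.62 + (+44) = 428.62.
T_out = 10⁶/428.62 = 2333.1 K → 2330 K; t = 23.3.
B = 138.5·ln(23.3 − 10) − 305.0 = 138.5·ln 13.3 − 305.0 = 138.5·2.5878 − 305.0 = 53.405.
Rounded: 53.

53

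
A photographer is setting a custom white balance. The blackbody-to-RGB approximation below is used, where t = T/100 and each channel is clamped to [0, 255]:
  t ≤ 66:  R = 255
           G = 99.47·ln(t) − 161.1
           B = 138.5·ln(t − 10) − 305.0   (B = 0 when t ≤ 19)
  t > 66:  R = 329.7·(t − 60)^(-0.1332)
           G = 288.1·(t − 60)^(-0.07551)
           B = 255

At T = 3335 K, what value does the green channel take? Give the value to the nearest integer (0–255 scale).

t = 3335/100 = 33.35; the t ≤ 66 branch applies.
G = 99.47·ln 33.35 − 161.1 = 99.47·3.5071 − 161.1 = 187.747.
Rounded: 188.

188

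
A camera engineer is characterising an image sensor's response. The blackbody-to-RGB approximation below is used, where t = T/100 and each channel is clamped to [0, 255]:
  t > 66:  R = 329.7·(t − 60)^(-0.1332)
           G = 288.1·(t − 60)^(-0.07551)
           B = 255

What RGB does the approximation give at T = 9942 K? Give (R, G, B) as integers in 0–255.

(202, 218, 255)

t = 9942/100 = 99.42; the t > 66 branch applies.
R = 329.7·(99.42 − 60)^(-0.1332) = 329.7·39.42^(-0.1332) = 329.7·0.61299 = 202.101.
G = 288.1·(99.42 − 60)^(-0.07551) = 288.1·39.42^(-0.07551) = 288.1·0.75772 = 218.298.
B = 255 by definition for t > 66.
Rounded: (202, 218, 255).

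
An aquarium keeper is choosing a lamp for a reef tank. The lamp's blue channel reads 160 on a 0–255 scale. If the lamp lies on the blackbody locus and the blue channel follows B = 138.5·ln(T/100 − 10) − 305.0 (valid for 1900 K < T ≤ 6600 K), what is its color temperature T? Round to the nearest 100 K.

ln(t − 10) = (160 + 305.0) / 138.5 = 3.3574.
t − 10 = e^3.3574 = 28.714, so t = 38.714.
T = 100·t = 3871 K → 3900 K to the nearest 100 K.

3900 K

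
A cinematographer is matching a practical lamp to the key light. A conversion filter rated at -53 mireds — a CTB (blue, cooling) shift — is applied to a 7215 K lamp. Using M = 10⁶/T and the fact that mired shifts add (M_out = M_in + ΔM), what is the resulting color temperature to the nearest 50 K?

M_in = 10⁶/7215 = 138.60 mireds.
M_out = 138.60 + (-53) = 85.60 mireds.
T_out = 10⁶/85.60 = 11682.2 K → 11700 K.

11700 K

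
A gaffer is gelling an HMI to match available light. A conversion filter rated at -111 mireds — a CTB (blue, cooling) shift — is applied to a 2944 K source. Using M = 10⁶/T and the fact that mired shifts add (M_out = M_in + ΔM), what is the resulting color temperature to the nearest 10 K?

M_in = 10⁶/2944 = 339.67 mireds.
M_out = 339.67 + (-111) = 228.67 mireds.
T_out = 10⁶/228.67 = 4373.0 K → 4370 K.

4370 K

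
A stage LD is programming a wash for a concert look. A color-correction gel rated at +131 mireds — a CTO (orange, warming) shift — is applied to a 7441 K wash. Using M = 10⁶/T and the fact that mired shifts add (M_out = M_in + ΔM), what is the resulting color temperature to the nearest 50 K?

3750 K

M_in = 10⁶/7441 = 134.39 mireds.
M_out = 134.39 + (+131) = 265.39 mireds.
T_out = 10⁶/265.39 = 3768.0 K → 3750 K.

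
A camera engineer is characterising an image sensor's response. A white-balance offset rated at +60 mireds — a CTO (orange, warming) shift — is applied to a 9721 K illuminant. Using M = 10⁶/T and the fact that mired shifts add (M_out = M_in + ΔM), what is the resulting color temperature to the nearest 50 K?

M_in = 10⁶/9721 = 102.87 mireds.
M_out = 102.87 + (+60) = 162.87 mireds.
T_out = 10⁶/162.87 = 6139.9 K → 6150 K.

6150 K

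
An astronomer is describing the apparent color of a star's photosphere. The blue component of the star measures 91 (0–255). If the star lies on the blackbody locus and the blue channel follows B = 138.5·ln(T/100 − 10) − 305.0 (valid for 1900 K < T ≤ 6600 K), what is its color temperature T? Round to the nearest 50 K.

2750 K

ln(t − 10) = (91 + 305.0) / 138.5 = 2.8592.
t − 10 = e^2.8592 = 17.448, so t = 27.448.
T = 100·t = 2745 K → 2750 K to the nearest 50 K.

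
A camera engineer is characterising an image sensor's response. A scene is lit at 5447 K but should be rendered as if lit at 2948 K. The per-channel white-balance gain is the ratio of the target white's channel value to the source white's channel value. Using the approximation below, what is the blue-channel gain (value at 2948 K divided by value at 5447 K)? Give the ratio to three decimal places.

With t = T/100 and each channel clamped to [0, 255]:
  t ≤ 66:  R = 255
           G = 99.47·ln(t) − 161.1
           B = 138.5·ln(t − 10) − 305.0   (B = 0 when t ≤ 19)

At 5447 K (t = 54.47):
  B = 138.5·ln(54.47 − 10) − 305.0 = 138.5·ln 44.47 − 305.0 = 138.5·3.7948 − 305.0 = 220.582.
At 2948 K (t = 29.48):
  B = 138.5·ln(29.48 − 10) − 305.0 = 138.5·ln 19.48 − 305.0 = 138.5·2.9694 − 305.0 = 106.260.
Gain = 106.260 / 220.582 = 0.4817 → 0.482.

0.482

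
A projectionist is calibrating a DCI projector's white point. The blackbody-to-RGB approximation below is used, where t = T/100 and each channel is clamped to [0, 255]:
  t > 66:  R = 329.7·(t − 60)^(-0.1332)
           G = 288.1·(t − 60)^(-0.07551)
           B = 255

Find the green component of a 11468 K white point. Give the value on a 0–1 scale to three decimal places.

0.835

t = 11468/100 = 114.68; the t > 66 branch applies.
G = 288.1·(114.68 − 60)^(-0.07551) = 288.1·54.68^(-0.07551) = 288.1·0.73922 = 212.971.
On a 0–1 scale: 212.971/255 = 0.8352 → 0.835.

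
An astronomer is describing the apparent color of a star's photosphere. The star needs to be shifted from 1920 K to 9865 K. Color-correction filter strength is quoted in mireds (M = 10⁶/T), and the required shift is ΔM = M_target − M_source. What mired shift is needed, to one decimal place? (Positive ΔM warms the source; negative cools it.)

M_source = 10⁶/1920 = 520.833; M_target = 10⁶/9865 = 101.368.
ΔM = 101.368 − 520.833 = -419.465 → -419.5 mireds, a cooling shift.

-419.5 mireds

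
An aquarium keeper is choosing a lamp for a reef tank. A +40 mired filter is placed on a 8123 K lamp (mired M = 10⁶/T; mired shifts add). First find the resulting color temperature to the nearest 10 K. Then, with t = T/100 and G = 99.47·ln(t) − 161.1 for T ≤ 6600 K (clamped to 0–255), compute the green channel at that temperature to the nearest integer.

248

M_in = 10⁶/8123 = 123.11; M_out = 123.11 + (+40) = 163.11.
T_out = 10⁶/163.11 = 6130.9 K → 6130 K; t = 61.3.
G = 99.47·ln 61.3 − 161.1 = 99.47·4.1158 − 161.1 = 248.297.
Rounded: 248.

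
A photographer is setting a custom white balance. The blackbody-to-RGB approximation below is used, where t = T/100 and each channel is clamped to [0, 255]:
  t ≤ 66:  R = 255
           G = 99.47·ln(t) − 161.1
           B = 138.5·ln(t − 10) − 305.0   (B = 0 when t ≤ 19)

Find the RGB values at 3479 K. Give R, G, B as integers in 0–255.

t = 3479/100 = 34.79; the t ≤ 66 branch applies.
R = 255 by definition for t ≤ 66.
G = 99.47·ln 34.79 − 161.1 = 99.47·3.5493 − 161.1 = 191.952.
B = 138.5·ln(34.79 − 10) − 305.0 = 138.5·ln 24.79 − 305.0 = 138.5·3.2104 − 305.0 = 139.646.
Rounded: (255, 192, 140).

R=255, G=192, B=140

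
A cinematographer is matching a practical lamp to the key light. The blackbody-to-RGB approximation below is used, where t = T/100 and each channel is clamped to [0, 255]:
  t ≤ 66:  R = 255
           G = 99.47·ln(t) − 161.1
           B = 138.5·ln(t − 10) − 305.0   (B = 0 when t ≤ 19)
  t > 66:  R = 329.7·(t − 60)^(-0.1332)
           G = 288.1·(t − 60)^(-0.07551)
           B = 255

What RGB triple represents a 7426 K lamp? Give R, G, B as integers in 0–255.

t = 7426/100 = 74.26; the t > 66 branch applies.
R = 329.7·(74.26 − 60)^(-0.1332) = 329.7·14.26^(-0.1332) = 329.7·0.70189 = 231.414.
G = 288.1·(74.26 − 60)^(-0.07551) = 288.1·14.26^(-0.07551) = 288.1·0.81819 = 235.720.
B = 255 by definition for t > 66.
Rounded: (231, 236, 255).

R=231, G=236, B=255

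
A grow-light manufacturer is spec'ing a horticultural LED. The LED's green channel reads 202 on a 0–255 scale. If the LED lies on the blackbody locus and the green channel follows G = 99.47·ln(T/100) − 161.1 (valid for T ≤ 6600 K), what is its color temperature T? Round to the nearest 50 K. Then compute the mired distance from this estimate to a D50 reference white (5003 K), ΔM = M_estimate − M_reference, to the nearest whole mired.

ln t = (202 + 161.1) / 99.47 = 3.6503.
t = e^3.6503 = 38.488.
T = 100·t = 3849 K → 3850 K to the nearest 50 K.
M_estimate = 10⁶/3850 = 259.74; M_reference = 10⁶/5003 = 199.88.
ΔM = 259.74 − 199.88 = 59.86 → +60 mireds.

+60 mireds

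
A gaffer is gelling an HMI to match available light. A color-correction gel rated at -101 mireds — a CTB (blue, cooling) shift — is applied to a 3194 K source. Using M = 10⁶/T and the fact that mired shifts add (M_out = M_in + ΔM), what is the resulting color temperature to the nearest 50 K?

4700 K

M_in = 10⁶/3194 = 313.09 mireds.
M_out = 313.09 + (-101) = 212.09 mireds.
T_out = 10⁶/212.09 = 4715.0 K → 4700 K.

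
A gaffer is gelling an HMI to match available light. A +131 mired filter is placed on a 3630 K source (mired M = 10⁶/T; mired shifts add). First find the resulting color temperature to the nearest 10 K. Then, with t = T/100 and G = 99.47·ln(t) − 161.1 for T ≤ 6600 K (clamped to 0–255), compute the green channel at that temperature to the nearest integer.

157

M_in = 10⁶/3630 = 275.48; M_out = 275.48 + (+131) = 406.48.
T_out = 10⁶/406.48 = 2460.1 K → 2460 K; t = 24.6.
G = 99.47·ln 24.6 − 161.1 = 99.47·3.2027 − 161.1 = 157.477.
Rounded: 157.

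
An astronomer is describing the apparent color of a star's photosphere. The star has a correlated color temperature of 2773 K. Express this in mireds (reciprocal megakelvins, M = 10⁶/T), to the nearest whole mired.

361 mireds

M = 10⁶ / 2773 = 360.620 → 361 mireds.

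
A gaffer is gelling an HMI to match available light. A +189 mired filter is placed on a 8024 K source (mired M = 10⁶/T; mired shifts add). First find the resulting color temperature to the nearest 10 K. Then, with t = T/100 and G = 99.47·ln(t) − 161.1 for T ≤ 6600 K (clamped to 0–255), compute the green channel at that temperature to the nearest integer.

M_in = 10⁶/8024 = 124.63; M_out = 124.63 + (+189) = 313.63.
T_out = 10⁶/313.63 = 3188.5 K → 3190 K; t = 31.9.
G = 99.47·ln 31.9 − 161.1 = 99.47·3.4626 − 161.1 = 183.325.
Rounded: 183.

183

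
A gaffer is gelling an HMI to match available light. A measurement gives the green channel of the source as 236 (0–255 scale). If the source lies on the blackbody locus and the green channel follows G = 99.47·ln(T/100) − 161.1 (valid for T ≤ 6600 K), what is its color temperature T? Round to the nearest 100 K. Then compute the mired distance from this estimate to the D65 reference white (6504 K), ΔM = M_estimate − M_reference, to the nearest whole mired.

+31 mireds

ln t = (236 + 161.1) / 99.47 = 3.9922.
t = e^3.9922 = 54.172.
T = 100·t = 5417 K → 5400 K to the nearest 100 K.
M_estimate = 10⁶/5400 = 185.19; M_reference = 10⁶/6504 = 153.75.
ΔM = 185.19 − 153.75 = 31.43 → +31 mireds.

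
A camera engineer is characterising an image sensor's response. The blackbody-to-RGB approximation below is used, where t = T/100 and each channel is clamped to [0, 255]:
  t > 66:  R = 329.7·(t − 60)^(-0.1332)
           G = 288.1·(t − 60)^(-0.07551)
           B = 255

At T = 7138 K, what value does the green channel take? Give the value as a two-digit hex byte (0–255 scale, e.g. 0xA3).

t = 7138/100 = 71.38; the t > 66 branch applies.
G = 288.1·(71.38 − 60)^(-0.07551) = 288.1·11.38^(-0.07551) = 288.1·0.83224 = 239.770.
Rounded: 240; in hex, 0xF0.

0xF0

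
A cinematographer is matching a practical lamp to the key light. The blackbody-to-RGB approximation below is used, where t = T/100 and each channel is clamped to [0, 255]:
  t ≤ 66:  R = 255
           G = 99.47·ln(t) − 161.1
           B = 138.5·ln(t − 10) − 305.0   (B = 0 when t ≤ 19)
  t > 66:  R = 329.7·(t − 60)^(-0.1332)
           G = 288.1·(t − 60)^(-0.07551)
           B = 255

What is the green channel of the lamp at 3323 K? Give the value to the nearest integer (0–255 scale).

187

t = 3323/100 = 33.23; the t ≤ 66 branch applies.
G = 99.47·ln 33.23 − 161.1 = 99.47·3.5035 − 161.1 = 187.388.
Rounded: 187.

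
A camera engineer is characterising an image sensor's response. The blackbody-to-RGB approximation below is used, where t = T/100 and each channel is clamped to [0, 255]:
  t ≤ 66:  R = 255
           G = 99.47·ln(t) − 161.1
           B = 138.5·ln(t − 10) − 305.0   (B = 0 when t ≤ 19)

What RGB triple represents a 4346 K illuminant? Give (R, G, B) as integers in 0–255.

t = 4346/100 = 43.46; the t ≤ 66 branch applies.
R = 255 by definition for t ≤ 66.
G = 99.47·ln 43.46 − 161.1 = 99.47·3.7718 − 161.1 = 214.085.
B = 138.5·ln(43.46 − 10) − 305.0 = 138.5·ln 33.46 − 305.0 = 138.5·3.5104 − 305.0 = 181.184.
Rounded: (255, 214, 181).

(255, 214, 181)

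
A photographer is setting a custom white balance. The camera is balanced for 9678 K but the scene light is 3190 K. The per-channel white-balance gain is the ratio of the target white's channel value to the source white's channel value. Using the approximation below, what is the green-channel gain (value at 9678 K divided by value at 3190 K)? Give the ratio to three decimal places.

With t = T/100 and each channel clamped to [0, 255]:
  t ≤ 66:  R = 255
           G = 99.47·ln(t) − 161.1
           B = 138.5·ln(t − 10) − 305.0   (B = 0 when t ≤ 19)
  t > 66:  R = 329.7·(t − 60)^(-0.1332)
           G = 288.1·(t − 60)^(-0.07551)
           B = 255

At 3190 K (t = 31.9):
  G = 99.47·ln 31.9 − 161.1 = 99.47·3.4626 − 161.1 = 183.325.
At 9678 K (t = 96.78):
  G = 288.1·(96.78 − 60)^(-0.07551) = 288.1·36.78^(-0.07551) = 288.1·0.76169 = 219.444.
Gain = 219.444 / 183.325 = 1.1970 → 1.197.

1.197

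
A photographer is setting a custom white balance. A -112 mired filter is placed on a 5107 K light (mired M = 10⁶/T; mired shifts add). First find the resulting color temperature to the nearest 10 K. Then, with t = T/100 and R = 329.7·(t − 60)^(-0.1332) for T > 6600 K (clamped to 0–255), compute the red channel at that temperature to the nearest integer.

191

M_in = 10⁶/5107 = 195.81; M_out = 195.81 + (-112) = 83.81.
T_out = 10⁶/83.81 = 11931.8 K → 11930 K; t = 119.3.
R = 329.7·(119.3 − 60)^(-0.1332) = 329.7·59.3^(-0.1332) = 329.7·0.58054 = 191.403.
Rounded: 191.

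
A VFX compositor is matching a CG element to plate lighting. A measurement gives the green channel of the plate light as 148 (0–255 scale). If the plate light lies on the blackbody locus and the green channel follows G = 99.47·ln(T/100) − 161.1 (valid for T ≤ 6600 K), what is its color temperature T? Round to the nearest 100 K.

2200 K

ln t = (148 + 161.1) / 99.47 = 3.1075.
t = e^3.1075 = 22.364.
T = 100·t = 2236 K → 2200 K to the nearest 100 K.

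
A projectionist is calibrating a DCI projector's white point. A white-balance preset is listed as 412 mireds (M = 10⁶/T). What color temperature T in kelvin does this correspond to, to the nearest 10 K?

2430 K

T = 10⁶ / 412 = 2427.18 K → 2430 K.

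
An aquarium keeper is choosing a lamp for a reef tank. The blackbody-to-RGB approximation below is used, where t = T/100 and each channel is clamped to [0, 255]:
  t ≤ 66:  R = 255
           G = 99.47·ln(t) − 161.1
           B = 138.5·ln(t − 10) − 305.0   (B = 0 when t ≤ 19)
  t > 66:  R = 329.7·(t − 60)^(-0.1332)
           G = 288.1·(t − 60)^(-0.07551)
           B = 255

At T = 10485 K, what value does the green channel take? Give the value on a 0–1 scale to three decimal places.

0.848

t = 10485/100 = 104.85; the t > 66 branch applies.
G = 288.1·(104.85 − 60)^(-0.07551) = 288.1·44.85^(-0.07551) = 288.1·0.75037 = 216.182.
On a 0–1 scale: 216.182/255 = 0.8478 → 0.848.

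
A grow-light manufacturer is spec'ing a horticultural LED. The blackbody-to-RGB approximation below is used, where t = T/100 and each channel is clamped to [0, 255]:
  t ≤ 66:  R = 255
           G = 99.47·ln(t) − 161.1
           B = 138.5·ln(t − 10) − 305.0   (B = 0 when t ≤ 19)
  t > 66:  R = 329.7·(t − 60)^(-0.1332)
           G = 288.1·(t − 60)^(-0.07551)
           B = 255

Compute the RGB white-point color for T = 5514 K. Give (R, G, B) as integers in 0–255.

(255, 238, 223)

t = 5514/100 = 55.14; the t ≤ 66 branch applies.
R = 255 by definition for t ≤ 66.
G = 99.47·ln 55.14 − 161.1 = 99.47·4.0099 − 161.1 = 237.762.
B = 138.5·ln(55.14 − 10) − 305.0 = 138.5·ln 45.14 − 305.0 = 138.5·3.8098 − 305.0 = 222.653.
Rounded: (255, 238, 223).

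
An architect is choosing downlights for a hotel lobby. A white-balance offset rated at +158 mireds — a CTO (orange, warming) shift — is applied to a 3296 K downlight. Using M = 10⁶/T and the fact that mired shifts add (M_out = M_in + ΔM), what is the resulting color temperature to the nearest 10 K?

2170 K

M_in = 10⁶/3296 = 303.40 mireds.
M_out = 303.40 + (+158) = 461.40 mireds.
T_out = 10⁶/461.40 = 2167.3 K → 2170 K.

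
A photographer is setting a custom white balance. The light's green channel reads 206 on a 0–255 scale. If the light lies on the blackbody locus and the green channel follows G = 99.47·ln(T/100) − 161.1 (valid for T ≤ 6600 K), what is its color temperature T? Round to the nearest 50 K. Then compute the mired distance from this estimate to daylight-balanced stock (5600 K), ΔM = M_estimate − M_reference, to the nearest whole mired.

ln t = (206 + 161.1) / 99.47 = 3.6906.
t = e^3.6906 = 40.067.
T = 100·t = 4007 K → 4000 K to the nearest 50 K.
M_estimate = 10⁶/4000 = 250.00; M_reference = 10⁶/5600 = 178.57.
ΔM = 250.00 − 178.57 = 71.43 → +71 mireds.

+71 mireds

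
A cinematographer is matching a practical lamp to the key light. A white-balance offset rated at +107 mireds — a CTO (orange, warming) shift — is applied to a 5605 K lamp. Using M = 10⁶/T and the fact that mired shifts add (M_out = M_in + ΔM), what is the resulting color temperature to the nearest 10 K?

M_in = 10⁶/5605 = 178.41 mireds.
M_out = 178.41 + (+107) = 285.41 mireds.
T_out = 10⁶/285.41 = 3503.7 K → 3500 K.

3500 K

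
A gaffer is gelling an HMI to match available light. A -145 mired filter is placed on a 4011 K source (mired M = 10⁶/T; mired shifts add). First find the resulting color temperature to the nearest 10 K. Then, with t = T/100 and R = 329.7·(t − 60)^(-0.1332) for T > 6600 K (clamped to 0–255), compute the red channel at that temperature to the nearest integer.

205

M_in = 10⁶/4011 = 249.31; M_out = 249.31 + (-145) = 104.31.
T_out = 10⁶/104.31 = 9586.4 K → 9590 K; t = 95.9.
R = 329.7·(95.9 − 60)^(-0.1332) = 329.7·35.9^(-0.1332) = 329.7·0.62067 = 204.635.
Rounded: 205.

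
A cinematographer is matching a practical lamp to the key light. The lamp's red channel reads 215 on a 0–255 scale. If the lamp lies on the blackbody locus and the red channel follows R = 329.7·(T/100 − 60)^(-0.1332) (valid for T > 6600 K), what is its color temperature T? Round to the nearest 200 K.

(t − 60)^(-0.1332) = 215/329.7 = 0.65211.
t − 60 = 0.65211^(1/-0.1332) = 0.65211^(-7.508) = 24.774, so t = 84.774.
T = 100·t = 8477 K → 8400 K to the nearest 200 K.

8400 K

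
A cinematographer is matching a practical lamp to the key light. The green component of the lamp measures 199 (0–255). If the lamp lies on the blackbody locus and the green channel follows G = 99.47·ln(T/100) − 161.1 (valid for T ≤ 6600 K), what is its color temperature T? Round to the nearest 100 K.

ln t = (199 + 161.1) / 99.47 = 3.6202.
t = e^3.6202 = 37.345.
T = 100·t = 3734 K → 3700 K to the nearest 100 K.

3700 K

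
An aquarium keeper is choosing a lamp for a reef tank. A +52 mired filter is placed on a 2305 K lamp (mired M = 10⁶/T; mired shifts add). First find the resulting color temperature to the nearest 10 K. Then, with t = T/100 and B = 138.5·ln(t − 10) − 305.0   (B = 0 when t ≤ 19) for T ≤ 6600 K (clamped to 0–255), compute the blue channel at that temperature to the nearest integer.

22

M_in = 10⁶/2305 = 433.84; M_out = 433.84 + (+52) = 485.84.
T_out = 10⁶/485.84 = 2058.3 K → 2060 K; t = 20.6.
B = 138.5·ln(20.6 − 10) − 305.0 = 138.5·ln 10.6 − 305.0 = 138.5·2.3609 − 305.0 = 21.978.
Rounded: 22.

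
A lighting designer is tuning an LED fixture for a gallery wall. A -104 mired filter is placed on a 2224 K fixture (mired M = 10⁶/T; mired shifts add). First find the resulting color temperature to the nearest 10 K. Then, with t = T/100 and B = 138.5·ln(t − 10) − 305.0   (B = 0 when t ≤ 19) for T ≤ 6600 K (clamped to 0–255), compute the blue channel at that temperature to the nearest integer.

M_in = 10⁶/2224 = 449.64; M_out = 449.64 + (-104) = 345.64.
T_out = 10⁶/345.64 = 2893.2 K → 2890 K; t = 28.9.
B = 138.5·ln(28.9 − 10) − 305.0 = 138.5·ln 18.9 − 305.0 = 138.5·2.9392 − 305.0 = 102.074.
Rounded: 102.

102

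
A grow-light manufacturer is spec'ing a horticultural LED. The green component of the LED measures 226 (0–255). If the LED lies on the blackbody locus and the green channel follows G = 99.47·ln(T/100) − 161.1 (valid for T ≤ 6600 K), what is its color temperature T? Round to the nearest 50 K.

4900 K

ln t = (226 + 161.1) / 99.47 = 3.8916.
t = e^3.8916 = 48.990.
T = 100·t = 4899 K → 4900 K to the nearest 50 K.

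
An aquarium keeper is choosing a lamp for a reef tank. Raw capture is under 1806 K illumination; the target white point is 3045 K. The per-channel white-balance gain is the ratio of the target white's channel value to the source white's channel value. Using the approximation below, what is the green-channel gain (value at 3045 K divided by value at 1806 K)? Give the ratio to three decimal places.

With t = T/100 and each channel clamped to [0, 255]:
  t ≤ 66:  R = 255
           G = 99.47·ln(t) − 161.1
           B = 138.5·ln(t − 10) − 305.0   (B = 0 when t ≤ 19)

At 1806 K (t = 18.06):
  G = 99.47·ln 18.06 − 161.1 = 99.47·2.8937 − 161.1 = 126.736.
At 3045 K (t = 30.45):
  G = 99.47·ln 30.45 − 161.1 = 99.47·3.4161 − 161.1 = 178.698.
Gain = 178.698 / 126.736 = 1.4100 → 1.410.

1.410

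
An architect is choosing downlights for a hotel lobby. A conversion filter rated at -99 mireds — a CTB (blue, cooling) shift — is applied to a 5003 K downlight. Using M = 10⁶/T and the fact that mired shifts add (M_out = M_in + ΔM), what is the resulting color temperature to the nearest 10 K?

M_in = 10⁶/5003 = 199.88 mireds.
M_out = 199.88 + (-99) = 100.88 mireds.
T_out = 10⁶/100.88 = 9912.8 K → 9910 K.

9910 K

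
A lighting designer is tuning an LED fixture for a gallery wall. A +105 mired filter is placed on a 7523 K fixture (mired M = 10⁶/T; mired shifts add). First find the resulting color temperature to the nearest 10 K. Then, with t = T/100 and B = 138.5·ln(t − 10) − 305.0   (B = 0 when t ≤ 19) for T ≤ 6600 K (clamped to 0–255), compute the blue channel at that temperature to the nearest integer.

M_in = 10⁶/7523 = 132.93; M_out = 132.93 + (+105) = 237.93.
T_out = 10⁶/237.93 = 4203.0 K → 4200 K; t = 42.
B = 138.5·ln(42 − 10) − 305.0 = 138.5·ln 32 − 305.0 = 138.5·3.4657 − 305.0 = 175.004.
Rounded: 175.

175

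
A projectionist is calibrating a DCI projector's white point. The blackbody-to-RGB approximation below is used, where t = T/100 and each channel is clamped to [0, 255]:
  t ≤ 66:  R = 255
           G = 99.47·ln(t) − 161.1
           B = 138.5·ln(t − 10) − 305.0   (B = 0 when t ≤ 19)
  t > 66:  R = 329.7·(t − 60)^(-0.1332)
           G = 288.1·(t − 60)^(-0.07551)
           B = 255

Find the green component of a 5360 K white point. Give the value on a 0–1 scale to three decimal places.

0.921

t = 5360/100 = 53.6; the t ≤ 66 branch applies.
G = 99.47·ln 53.6 − 161.1 = 99.47·3.9815 − 161.1 = 234.945.
On a 0–1 scale: 234.945/255 = 0.9214 → 0.921.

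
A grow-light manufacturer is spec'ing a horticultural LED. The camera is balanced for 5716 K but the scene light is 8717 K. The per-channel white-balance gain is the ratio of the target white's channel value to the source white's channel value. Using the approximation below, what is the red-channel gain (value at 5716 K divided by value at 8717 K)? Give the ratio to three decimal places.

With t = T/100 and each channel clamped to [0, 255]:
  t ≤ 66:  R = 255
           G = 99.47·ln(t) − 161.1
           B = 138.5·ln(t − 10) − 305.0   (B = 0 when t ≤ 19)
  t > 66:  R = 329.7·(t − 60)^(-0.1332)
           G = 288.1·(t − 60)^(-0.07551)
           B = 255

1.201

At 8717 K (t = 87.17):
  R = 329.7·(87.17 − 60)^(-0.1332) = 329.7·27.17^(-0.1332) = 329.7·0.64414 = 212.372.
At 5716 K (t = 57.16):
  R = 255 by definition for t ≤ 66.
Gain = 255.000 / 212.372 = 1.2007 → 1.201.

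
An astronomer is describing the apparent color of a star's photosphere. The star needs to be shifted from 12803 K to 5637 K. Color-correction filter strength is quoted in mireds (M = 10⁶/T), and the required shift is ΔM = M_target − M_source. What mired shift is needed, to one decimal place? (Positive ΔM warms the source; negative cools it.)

+99.3 mireds

M_source = 10⁶/12803 = 78.107; M_target = 10⁶/5637 = 177.399.
ΔM = 177.399 − 78.107 = 99.293 → +99.3 mireds, a warming shift.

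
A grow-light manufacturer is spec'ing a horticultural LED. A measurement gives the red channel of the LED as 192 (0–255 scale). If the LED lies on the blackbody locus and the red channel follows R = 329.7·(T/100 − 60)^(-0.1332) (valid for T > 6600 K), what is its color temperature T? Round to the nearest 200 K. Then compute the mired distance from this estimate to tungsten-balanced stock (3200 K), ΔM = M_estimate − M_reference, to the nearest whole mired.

-228 mireds

(t − 60)^(-0.1332) = 192/329.7 = 0.58235.
t − 60 = 0.58235^(1/-0.1332) = 0.58235^(-7.508) = 57.929, so t = 117.929.
T = 100·t = 11793 K → 11800 K to the nearest 200 K.
M_estimate = 10⁶/11800 = 84.75; M_reference = 10⁶/3200 = 312.50.
ΔM = 84.75 − 312.50 = -227.75 → -228 mireds.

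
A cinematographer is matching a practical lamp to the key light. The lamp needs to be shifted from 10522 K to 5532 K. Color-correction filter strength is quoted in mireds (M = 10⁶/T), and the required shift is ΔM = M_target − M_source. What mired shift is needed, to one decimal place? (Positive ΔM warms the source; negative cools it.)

+85.7 mireds

M_source = 10⁶/10522 = 95.039; M_target = 10⁶/5532 = 180.766.
ΔM = 180.766 − 95.039 = 85.727 → +85.7 mireds, a warming shift.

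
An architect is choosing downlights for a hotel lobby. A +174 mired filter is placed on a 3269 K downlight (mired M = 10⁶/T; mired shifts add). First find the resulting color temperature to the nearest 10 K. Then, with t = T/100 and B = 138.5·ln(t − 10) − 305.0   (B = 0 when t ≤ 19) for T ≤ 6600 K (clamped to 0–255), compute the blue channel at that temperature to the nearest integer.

25

M_in = 10⁶/3269 = 305.90; M_out = 305.90 + (+174) = 479.90.
T_out = 10⁶/479.90 = 2083.8 K → 2080 K; t = 20.8.
B = 138.5·ln(20.8 − 10) − 305.0 = 138.5·ln 10.8 − 305.0 = 138.5·2.3795 − 305.0 = 24.567.
Rounded: 25.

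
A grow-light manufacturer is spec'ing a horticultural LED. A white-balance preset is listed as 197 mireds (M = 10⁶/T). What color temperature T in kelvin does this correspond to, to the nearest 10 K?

5080 K

T = 10⁶ / 197 = 5076.14 K → 5080 K.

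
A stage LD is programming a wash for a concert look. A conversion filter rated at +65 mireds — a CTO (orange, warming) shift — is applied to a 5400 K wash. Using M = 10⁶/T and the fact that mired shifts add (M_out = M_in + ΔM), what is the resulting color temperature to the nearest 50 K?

M_in = 10⁶/5400 = 185.19 mireds.
M_out = 185.19 + (+65) = 250.19 mireds.
T_out = 10⁶/250.19 = 3997.0 K → 4000 K.

4000 K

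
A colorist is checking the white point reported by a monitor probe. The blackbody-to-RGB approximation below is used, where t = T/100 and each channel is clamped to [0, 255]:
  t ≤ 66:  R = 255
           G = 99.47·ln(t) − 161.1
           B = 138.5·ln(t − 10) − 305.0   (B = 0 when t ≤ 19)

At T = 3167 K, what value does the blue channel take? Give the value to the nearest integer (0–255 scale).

t = 3167/100 = 31.67; the t ≤ 66 branch applies.
B = 138.5·ln(31.67 − 10) − 305.0 = 138.5·ln 21.67 − 305.0 = 138.5·3.0759 − 305.0 = 121.016.
Rounded: 121.

121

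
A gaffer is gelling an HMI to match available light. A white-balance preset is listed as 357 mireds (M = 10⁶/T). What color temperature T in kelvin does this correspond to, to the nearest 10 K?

T = 10⁶ / 357 = 2801.12 K → 2800 K.

2800 K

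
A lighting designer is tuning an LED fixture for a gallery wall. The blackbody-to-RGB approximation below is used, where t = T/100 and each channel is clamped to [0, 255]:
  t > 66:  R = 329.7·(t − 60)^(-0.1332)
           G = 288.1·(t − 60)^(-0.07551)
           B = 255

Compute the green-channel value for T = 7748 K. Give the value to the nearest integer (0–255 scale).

232

t = 7748/100 = 77.48; the t > 66 branch applies.
G = 288.1·(77.48 − 60)^(-0.07551) = 288.1·17.48^(-0.07551) = 288.1·0.80570 = 232.123.
Rounded: 232.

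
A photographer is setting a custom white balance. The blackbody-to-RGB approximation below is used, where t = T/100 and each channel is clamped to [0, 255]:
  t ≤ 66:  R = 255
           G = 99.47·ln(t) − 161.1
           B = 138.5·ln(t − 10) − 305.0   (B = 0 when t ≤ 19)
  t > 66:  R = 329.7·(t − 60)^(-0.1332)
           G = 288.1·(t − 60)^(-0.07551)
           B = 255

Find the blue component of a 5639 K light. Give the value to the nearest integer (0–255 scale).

226

t = 5639/100 = 56.39; the t ≤ 66 branch applies.
B = 138.5·ln(56.39 − 10) − 305.0 = 138.5·ln 46.39 − 305.0 = 138.5·3.8371 − 305.0 = 226.436.
Rounded: 226.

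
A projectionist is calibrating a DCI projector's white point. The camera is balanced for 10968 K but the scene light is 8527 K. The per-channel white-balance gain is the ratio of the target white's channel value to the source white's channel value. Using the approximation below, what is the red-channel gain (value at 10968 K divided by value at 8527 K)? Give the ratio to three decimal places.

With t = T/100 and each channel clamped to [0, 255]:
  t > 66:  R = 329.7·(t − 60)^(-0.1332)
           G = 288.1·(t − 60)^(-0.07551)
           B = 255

0.914

At 8527 K (t = 85.27):
  R = 329.7·(85.27 − 60)^(-0.1332) = 329.7·25.27^(-0.1332) = 329.7·0.65039 = 214.433.
At 10968 K (t = 109.68):
  R = 329.7·(109.68 − 60)^(-0.1332) = 329.7·49.68^(-0.1332) = 329.7·0.59439 = 195.969.
Gain = 195.969 / 214.433 = 0.9139 → 0.914.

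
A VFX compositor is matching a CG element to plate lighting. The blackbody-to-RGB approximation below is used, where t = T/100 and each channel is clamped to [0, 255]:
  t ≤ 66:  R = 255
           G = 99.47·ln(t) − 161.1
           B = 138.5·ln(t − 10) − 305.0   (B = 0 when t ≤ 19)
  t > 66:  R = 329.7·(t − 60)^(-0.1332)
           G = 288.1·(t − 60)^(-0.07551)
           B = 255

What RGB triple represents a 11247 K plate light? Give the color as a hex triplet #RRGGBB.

#C3D6FF

t = 11247/100 = 112.47; the t > 66 branch applies.
R = 329.7·(112.47 − 60)^(-0.1332) = 329.7·52.47^(-0.1332) = 329.7·0.59008 = 194.548.
G = 288.1·(112.47 − 60)^(-0.07551) = 288.1·52.47^(-0.07551) = 288.1·0.74153 = 213.635.
B = 255 by definition for t > 66.
Rounded: (195, 214, 255).
In hex: #C3D6FF.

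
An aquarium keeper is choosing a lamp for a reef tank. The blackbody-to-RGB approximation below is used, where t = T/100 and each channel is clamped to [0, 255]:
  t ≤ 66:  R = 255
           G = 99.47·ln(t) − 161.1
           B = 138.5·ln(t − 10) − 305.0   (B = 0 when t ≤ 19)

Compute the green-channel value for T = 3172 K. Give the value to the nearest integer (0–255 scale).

t = 3172/100 = 31.72; the t ≤ 66 branch applies.
G = 99.47·ln 31.72 − 161.1 = 99.47·3.4569 − 161.1 = 182.763.
Rounded: 183.

183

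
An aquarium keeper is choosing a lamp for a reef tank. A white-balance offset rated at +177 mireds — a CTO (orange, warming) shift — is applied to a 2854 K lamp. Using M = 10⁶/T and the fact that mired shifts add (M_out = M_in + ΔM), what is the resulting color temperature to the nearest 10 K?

1900 K

M_in = 10⁶/2854 = 350.39 mireds.
M_out = 350.39 + (+177) = 527.39 mireds.
T_out = 10⁶/527.39 = 1896.1 K → 1900 K.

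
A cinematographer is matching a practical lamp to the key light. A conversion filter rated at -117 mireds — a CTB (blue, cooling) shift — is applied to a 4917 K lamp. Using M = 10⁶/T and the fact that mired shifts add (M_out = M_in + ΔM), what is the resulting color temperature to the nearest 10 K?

11580 K

M_in = 10⁶/4917 = 203.38 mireds.
M_out = 203.38 + (-117) = 86.38 mireds.
T_out = 10⁶/86.38 = 11577.3 K → 11580 K.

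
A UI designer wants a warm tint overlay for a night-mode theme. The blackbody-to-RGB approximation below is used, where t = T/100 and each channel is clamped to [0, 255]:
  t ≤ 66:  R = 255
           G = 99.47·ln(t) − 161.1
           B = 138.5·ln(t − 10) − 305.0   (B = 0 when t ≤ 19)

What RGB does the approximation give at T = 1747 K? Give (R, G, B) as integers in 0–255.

t = 1747/100 = 17.47; the t ≤ 66 branch applies.
R = 255 by definition for t ≤ 66.
G = 99.47·ln 17.47 − 161.1 = 99.47·2.8605 − 161.1 = 123.432.
t = 17.47 ≤ 19, so B = 0.
Rounded: (255, 123, 0).

(255, 123, 0)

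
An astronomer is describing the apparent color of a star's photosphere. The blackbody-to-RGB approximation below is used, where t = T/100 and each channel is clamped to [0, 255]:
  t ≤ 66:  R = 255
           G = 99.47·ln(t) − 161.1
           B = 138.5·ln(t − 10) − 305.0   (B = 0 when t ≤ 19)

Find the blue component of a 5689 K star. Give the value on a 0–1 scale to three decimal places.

0.894

t = 5689/100 = 56.89; the t ≤ 66 branch applies.
B = 138.5·ln(56.89 − 10) − 305.0 = 138.5·ln 46.89 − 305.0 = 138.5·3.8478 − 305.0 = 227.921.
On a 0–1 scale: 227.921/255 = 0.8938 → 0.894.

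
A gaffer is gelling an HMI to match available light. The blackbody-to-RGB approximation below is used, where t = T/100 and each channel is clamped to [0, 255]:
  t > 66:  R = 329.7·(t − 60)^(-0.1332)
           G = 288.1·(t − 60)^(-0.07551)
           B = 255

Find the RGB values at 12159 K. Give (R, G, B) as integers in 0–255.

(190, 211, 255)

t = 12159/100 = 121.59; the t > 66 branch applies.
R = 329.7·(121.59 − 60)^(-0.1332) = 329.7·61.59^(-0.1332) = 329.7·0.57761 = 190.439.
G = 288.1·(121.59 − 60)^(-0.07551) = 288.1·61.59^(-0.07551) = 288.1·0.73261 = 211.066.
B = 255 by definition for t > 66.
Rounded: (190, 211, 255).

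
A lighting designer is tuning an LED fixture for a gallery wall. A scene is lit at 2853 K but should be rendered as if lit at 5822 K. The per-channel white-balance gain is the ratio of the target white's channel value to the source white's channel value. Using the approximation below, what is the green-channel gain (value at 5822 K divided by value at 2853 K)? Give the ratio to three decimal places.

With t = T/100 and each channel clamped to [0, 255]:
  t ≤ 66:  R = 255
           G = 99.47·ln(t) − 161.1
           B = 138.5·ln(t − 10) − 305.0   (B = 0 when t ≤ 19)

At 2853 K (t = 28.53):
  G = 99.47·ln 28.53 − 161.1 = 99.47·3.3510 − 161.1 = 172.220.
At 5822 K (t = 58.22):
  G = 99.47·ln 58.22 − 161.1 = 99.47·4.0642 − 161.1 = 243.169.
Gain = 243.169 / 172.220 = 1.4120 → 1.412.

1.412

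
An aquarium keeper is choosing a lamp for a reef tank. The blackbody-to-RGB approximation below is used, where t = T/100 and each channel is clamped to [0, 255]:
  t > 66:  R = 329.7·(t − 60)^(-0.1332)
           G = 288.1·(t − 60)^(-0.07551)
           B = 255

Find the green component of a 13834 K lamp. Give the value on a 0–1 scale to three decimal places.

t = 13834/100 = 138.34; the t > 66 branch applies.
G = 288.1·(138.34 − 60)^(-0.07551) = 288.1·78.34^(-0.07551) = 288.1·0.71942 = 207.266.
On a 0–1 scale: 207.266/255 = 0.8128 → 0.813.

0.813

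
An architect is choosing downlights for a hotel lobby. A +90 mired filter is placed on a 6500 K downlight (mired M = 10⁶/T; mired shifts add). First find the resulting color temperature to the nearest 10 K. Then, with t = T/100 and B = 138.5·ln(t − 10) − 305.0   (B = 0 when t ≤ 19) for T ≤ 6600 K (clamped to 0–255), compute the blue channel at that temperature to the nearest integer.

171

M_in = 10⁶/6500 = 153.85; M_out = 153.85 + (+90) = 243.85.
T_out = 10⁶/243.85 = 4100.9 K → 4100 K; t = 41.
B = 138.5·ln(41 − 10) − 305.0 = 138.5·ln 31 − 305.0 = 138.5·3.4340 − 305.0 = 170.607.
Rounded: 171.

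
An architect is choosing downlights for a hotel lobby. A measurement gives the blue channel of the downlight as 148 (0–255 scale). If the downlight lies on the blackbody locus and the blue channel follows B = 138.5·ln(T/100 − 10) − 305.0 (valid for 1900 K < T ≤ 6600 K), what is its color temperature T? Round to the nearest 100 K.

3600 K

ln(t − 10) = (148 + 305.0) / 138.5 = 3.2708.
t − 10 = e^3.2708 = 26.331, so t = 36.331.
T = 100·t = 3633 K → 3600 K to the nearest 100 K.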